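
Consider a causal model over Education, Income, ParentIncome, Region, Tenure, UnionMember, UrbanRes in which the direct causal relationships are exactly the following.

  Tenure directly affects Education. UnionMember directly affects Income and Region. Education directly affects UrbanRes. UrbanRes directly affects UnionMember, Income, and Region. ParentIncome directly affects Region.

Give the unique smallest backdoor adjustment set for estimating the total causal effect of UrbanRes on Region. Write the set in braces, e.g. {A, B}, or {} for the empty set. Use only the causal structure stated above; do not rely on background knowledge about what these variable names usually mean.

Variables eligible for adjustment (non-descendants of UrbanRes, excluding UrbanRes and Region): {Education, ParentIncome, Tenure}.
Backdoor paths from UrbanRes to Region:
  (none)
With no backdoor paths the empty set already satisfies the criterion, and it is trivially minimal.

{}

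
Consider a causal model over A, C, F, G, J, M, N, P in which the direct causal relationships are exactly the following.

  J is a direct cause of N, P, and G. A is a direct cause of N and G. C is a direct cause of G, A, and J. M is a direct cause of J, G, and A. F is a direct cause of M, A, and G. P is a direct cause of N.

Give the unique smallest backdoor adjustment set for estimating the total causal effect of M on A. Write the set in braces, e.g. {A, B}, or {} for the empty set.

{F}

Variables eligible for adjustment (non-descendants of M, excluding M and A): {C, F}.
Backdoor paths from M to A:
  P1: M <- F -> A
  P2: M <- F -> G <- C -> J -> P -> N <- A
  P3: M <- F -> G <- C -> J -> N <- A
  P4: M <- F -> G <- C -> A
  P5: M <- F -> G <- J <- C -> A
  P6: M <- F -> G <- J -> P -> N <- A
  P7: M <- F -> G <- J -> N <- A
  P8: M <- F -> G <- A
The empty set is not sufficient: P1 (M <- F -> A) has no collider blocking it and no conditioned non-collider, so it is open.
Try {F}:
  P1: blocked at fork node F ∈ conditioning set.
  P2: blocked at fork node F ∈ conditioning set.
  P3: blocked at fork node F ∈ conditioning set.
  P4: blocked at fork node F ∈ conditioning set.
  P5: blocked at fork node F ∈ conditioning set.
  P6: blocked at fork node F ∈ conditioning set.
  P7: blocked at fork node F ∈ conditioning set.
  P8: blocked at fork node F ∈ conditioning set.
{F} contains no descendant of M and blocks every backdoor path.
No other singleton works — e.g. {C} leaves P1 open — so {F} is the unique smallest valid adjustment set.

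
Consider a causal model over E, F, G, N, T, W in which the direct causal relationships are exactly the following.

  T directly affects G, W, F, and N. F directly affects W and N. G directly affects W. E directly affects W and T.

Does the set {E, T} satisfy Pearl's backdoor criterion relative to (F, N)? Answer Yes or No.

Yes

Backdoor paths from F to N (paths whose first edge points into F):
  P1: F <- T -> N
Condition 1 (no descendant of F in the set): holds — descendants of F are {N, W}; none are in {E, T}.
Condition 2 (every backdoor path blocked by {E, T}):
  P1: blocked at fork node T ∈ conditioning set.
{E, T} satisfies the backdoor criterion.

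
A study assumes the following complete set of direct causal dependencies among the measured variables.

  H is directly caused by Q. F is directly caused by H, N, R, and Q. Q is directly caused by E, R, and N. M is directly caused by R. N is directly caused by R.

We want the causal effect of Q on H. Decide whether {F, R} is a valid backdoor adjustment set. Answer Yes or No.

No

Backdoor paths from Q to H (paths whose first edge points into Q):
  P1: Q <- R -> N -> F <- H
  P2: Q <- R -> F <- H
  P3: Q <- N <- R -> F <- H
  P4: Q <- N -> F <- H
Condition 1 (no descendant of Q in the set): FAILS — F is a descendant of Q.
Condition 2 (every backdoor path blocked by {F, R}):
  P1: blocked at fork node R ∈ conditioning set.
  P2: blocked at fork node R ∈ conditioning set.
  P3: blocked at fork node R ∈ conditioning set.
  P4: open — collider(s) F are conditioned on (or have a conditioned descendant) and no non-collider on the path is in the set.
{F, R} does not satisfy the backdoor criterion.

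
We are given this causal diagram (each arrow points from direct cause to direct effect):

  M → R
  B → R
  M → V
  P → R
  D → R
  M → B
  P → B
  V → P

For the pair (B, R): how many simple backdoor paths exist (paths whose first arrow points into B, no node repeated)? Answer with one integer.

4

A backdoor path from B to R is any simple undirected path whose first edge points into B (i.e. leaves B via a parent).
Parents of B: {M, P}.
Enumerating:
  P1: B <- M -> V -> P -> R
  P2: B <- M -> R
  P3: B <- P <- V <- M -> R
  P4: B <- P -> R
That exhausts the simple backdoor paths. Count: 4.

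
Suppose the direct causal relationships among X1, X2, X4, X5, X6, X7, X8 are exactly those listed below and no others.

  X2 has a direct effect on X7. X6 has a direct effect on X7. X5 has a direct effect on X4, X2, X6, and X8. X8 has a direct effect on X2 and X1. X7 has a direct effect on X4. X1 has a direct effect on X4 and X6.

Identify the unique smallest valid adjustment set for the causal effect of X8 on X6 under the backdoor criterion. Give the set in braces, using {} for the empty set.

{X5}

Variables eligible for adjustment (non-descendants of X8, excluding X8 and X6): {X5}.
Backdoor paths from X8 to X6:
  P1: X8 <- X5 -> X6
  P2: X8 <- X5 -> X2 -> X7 <- X6
  P3: X8 <- X5 -> X2 -> X7 -> X4 <- X1 -> X6
  P4: X8 <- X5 -> X4 <- X1 -> X6
  P5: X8 <- X5 -> X4 <- X7 <- X6
The empty set is not sufficient: P1 (X8 <- X5 -> X6) has no collider blocking it and no conditioned non-collider, so it is open.
Try {X5}:
  P1: blocked at fork node X5 ∈ conditioning set.
  P2: blocked at fork node X5 ∈ conditioning set.
  P3: blocked at fork node X5 ∈ conditioning set.
  P4: blocked at fork node X5 ∈ conditioning set.
  P5: blocked at fork node X5 ∈ conditioning set.
{X5} contains no descendant of X8 and blocks every backdoor path.
{X5} is the unique smallest valid adjustment set.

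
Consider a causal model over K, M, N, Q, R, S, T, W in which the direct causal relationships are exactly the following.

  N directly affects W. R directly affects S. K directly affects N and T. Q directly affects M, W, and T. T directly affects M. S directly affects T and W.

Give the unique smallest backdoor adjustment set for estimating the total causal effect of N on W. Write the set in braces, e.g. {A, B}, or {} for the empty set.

{}

Variables eligible for adjustment (non-descendants of N, excluding N and W): {K, M, Q, R, S, T}.
Backdoor paths from N to W:
  P1: N <- K -> T <- Q -> W
  P2: N <- K -> T <- S -> W
  P3: N <- K -> T -> M <- Q -> W
Each backdoor path contains an unconditioned collider, so every path is already blocked with the empty conditioning set:
  P1: blocked at collider T (neither it nor any descendant is in the conditioning set).
  P2: blocked at collider T (neither it nor any descendant is in the conditioning set).
  P3: blocked at collider M (neither it nor any descendant is in the conditioning set).
The empty set is therefore the unique smallest valid set.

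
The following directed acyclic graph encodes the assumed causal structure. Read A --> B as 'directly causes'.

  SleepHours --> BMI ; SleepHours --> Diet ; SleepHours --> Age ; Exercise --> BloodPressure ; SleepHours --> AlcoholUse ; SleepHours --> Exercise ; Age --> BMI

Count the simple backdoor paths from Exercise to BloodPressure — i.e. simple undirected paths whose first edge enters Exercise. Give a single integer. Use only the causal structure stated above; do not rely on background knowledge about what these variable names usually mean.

A backdoor path from Exercise to BloodPressure is any simple undirected path whose first edge points into Exercise (i.e. leaves Exercise via a parent).
Parents of Exercise: {SleepHours}.
No simple path from any parent of Exercise reaches BloodPressure without revisiting Exercise, so there are no backdoor paths.

0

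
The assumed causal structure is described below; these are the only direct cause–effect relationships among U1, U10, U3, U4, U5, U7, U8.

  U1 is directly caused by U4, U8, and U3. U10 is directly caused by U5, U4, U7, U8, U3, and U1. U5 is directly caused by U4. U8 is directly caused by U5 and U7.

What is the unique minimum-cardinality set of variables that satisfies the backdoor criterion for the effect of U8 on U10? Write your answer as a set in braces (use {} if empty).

Variables eligible for adjustment (non-descendants of U8, excluding U8 and U10): {U3, U4, U5, U7}.
Backdoor paths from U8 to U10:
  P1: U8 <- U7 -> U10
  P2: U8 <- U5 <- U4 -> U1 <- U3 -> U10
  P3: U8 <- U5 <- U4 -> U1 -> U10
  P4: U8 <- U5 <- U4 -> U10
  P5: U8 <- U5 -> U10
The empty set is not sufficient: P1 (U8 <- U7 -> U10) has no collider blocking it and no conditioned non-collider, so it is open.
Try {U5, U7}:
  P1: blocked at fork node U7 ∈ conditioning set.
  P2: blocked at chain node U5 ∈ conditioning set.
  P3: blocked at chain node U5 ∈ conditioning set.
  P4: blocked at chain node U5 ∈ conditioning set.
  P5: blocked at fork node U5 ∈ conditioning set.
{U5, U7} contains no descendant of U8 and blocks every backdoor path.
Every element of {U5, U7} is needed (dropping U5 leaves P3 open; dropping U7 leaves P1 open), so no proper subset is valid.
Among all size-2 subsets of the eligible variables, only {U5, U7} blocks every backdoor path, so it is the unique smallest valid adjustment set.

{U5, U7}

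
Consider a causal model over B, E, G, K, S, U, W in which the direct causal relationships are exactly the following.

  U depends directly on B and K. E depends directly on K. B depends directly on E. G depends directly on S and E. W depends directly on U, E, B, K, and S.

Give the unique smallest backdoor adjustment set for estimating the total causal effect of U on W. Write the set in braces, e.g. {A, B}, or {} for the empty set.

{B, K}

Variables eligible for adjustment (non-descendants of U, excluding U and W): {B, E, G, K, S}.
Backdoor paths from U to W:
  P1: U <- K -> E -> B -> W
  P2: U <- K -> E -> G <- S -> W
  P3: U <- K -> E -> W
  P4: U <- K -> W
  P5: U <- B <- E <- K -> W
  P6: U <- B <- E -> G <- S -> W
  P7: U <- B <- E -> W
  P8: U <- B -> W
The empty set is not sufficient: P1 (U <- K -> E -> B -> W) has no collider blocking it and no conditioned non-collider, so it is open.
Try {B, K}:
  P1: blocked at fork node K ∈ conditioning set.
  P2: blocked at fork node K ∈ conditioning set.
  P3: blocked at fork node K ∈ conditioning set.
  P4: blocked at fork node K ∈ conditioning set.
  P5: blocked at chain node B ∈ conditioning set.
  P6: blocked at chain node B ∈ conditioning set.
  P7: blocked at chain node B ∈ conditioning set.
  P8: blocked at fork node B ∈ conditioning set.
{B, K} contains no descendant of U and blocks every backdoor path.
Every element of {B, K} is needed (dropping B leaves P7 open; dropping K leaves P3 open), so no proper subset is valid.
Among all size-2 subsets of the eligible variables, only {B, K} blocks every backdoor path, so it is the unique smallest valid adjustment set.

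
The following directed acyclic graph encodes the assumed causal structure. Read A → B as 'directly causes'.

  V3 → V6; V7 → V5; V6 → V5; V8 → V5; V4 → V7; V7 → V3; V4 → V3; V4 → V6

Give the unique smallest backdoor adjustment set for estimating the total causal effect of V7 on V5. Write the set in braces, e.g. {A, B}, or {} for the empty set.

{V4}

Variables eligible for adjustment (non-descendants of V7, excluding V7 and V5): {V4, V8}.
Backdoor paths from V7 to V5:
  P1: V7 <- V4 -> V3 -> V6 -> V5
  P2: V7 <- V4 -> V6 -> V5
The empty set is not sufficient: P1 (V7 <- V4 -> V3 -> V6 -> V5) has no collider blocking it and no conditioned non-collider, so it is open.
Try {V4}:
  P1: blocked at fork node V4 ∈ conditioning set.
  P2: blocked at fork node V4 ∈ conditioning set.
{V4} contains no descendant of V7 and blocks every backdoor path.
No other singleton works — e.g. {V8} leaves P1 open — so {V4} is the unique smallest valid adjustment set.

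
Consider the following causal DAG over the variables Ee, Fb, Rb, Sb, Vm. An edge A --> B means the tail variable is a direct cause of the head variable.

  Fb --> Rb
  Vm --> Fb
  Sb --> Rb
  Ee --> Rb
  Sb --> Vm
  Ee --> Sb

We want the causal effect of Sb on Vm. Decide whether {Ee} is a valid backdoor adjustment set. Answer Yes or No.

Backdoor paths from Sb to Vm (paths whose first edge points into Sb):
  P1: Sb <- Ee -> Rb <- Fb <- Vm
Condition 1 (no descendant of Sb in the set): holds — descendants of Sb are {Fb, Rb, Vm}; none are in {Ee}.
Condition 2 (every backdoor path blocked by {Ee}):
  P1: blocked at fork node Ee ∈ conditioning set.
{Ee} satisfies the backdoor criterion.

Yes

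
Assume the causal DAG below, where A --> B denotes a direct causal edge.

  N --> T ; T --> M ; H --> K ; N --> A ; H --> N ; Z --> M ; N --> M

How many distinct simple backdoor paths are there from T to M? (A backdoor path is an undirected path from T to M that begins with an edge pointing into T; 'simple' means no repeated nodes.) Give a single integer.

A backdoor path from T to M is any simple undirected path whose first edge points into T (i.e. leaves T via a parent).
Parents of T: {N}.
Enumerating:
  P1: T <- N -> M
That exhausts the simple backdoor paths. Count: 1.

1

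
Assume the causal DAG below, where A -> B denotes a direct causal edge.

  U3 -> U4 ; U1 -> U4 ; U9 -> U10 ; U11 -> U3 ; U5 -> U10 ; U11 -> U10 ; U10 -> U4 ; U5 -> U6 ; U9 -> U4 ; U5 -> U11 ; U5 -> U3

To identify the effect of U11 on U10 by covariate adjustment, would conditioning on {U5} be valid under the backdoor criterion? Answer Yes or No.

Backdoor paths from U11 to U10 (paths whose first edge points into U11):
  P1: U11 <- U5 -> U10
  P2: U11 <- U5 -> U3 -> U4 <- U9 -> U10
  P3: U11 <- U5 -> U3 -> U4 <- U10
Condition 1 (no descendant of U11 in the set): holds — descendants of U11 are {U10, U3, U4}; none are in {U5}.
Condition 2 (every backdoor path blocked by {U5}):
  P1: blocked at fork node U5 ∈ conditioning set.
  P2: blocked at fork node U5 ∈ conditioning set.
  P3: blocked at fork node U5 ∈ conditioning set.
{U5} satisfies the backdoor criterion.

Yes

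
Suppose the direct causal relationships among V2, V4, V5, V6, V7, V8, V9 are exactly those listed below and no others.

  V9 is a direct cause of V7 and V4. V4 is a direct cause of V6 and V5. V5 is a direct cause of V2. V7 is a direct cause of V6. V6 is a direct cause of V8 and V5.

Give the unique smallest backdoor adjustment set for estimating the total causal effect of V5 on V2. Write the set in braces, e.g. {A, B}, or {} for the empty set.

Variables eligible for adjustment (non-descendants of V5, excluding V5 and V2): {V4, V6, V7, V8, V9}.
Backdoor paths from V5 to V2:
  (none)
With no backdoor paths the empty set already satisfies the criterion, and it is trivially minimal.

{}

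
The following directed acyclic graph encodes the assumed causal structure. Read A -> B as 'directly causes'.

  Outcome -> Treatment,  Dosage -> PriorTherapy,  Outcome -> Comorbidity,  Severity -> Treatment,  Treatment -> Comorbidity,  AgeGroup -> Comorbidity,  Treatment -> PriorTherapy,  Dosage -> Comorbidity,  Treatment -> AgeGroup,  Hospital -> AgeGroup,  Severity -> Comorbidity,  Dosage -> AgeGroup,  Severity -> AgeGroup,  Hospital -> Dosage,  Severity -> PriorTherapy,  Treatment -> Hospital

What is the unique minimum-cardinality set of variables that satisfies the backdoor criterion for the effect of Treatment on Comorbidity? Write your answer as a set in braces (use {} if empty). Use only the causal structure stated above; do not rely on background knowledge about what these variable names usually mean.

{Outcome, Severity}

Variables eligible for adjustment (non-descendants of Treatment, excluding Treatment and Comorbidity): {Outcome, Severity}.
Backdoor paths from Treatment to Comorbidity:
  P1: Treatment <- Outcome -> Comorbidity
  P2: Treatment <- Severity -> PriorTherapy <- Dosage <- Hospital -> AgeGroup -> Comorbidity
  P3: Treatment <- Severity -> PriorTherapy <- Dosage -> AgeGroup -> Comorbidity
  P4: Treatment <- Severity -> PriorTherapy <- Dosage -> Comorbidity
  P5: Treatment <- Severity -> AgeGroup <- Hospital -> Dosage -> Comorbidity
  P6: Treatment <- Severity -> AgeGroup <- Dosage -> Comorbidity
  P7: Treatment <- Severity -> AgeGroup -> Comorbidity
  P8: Treatment <- Severity -> Comorbidity
The empty set is not sufficient: P1 (Treatment <- Outcome -> Comorbidity) has no collider blocking it and no conditioned non-collider, so it is open.
Try {Outcome, Severity}:
  P1: blocked at fork node Outcome ∈ conditioning set.
  P2: blocked at fork node Severity ∈ conditioning set.
  P3: blocked at fork node Severity ∈ conditioning set.
  P4: blocked at fork node Severity ∈ conditioning set.
  P5: blocked at fork node Severity ∈ conditioning set.
  P6: blocked at fork node Severity ∈ conditioning set.
  P7: blocked at fork node Severity ∈ conditioning set.
  P8: blocked at fork node Severity ∈ conditioning set.
{Outcome, Severity} contains no descendant of Treatment and blocks every backdoor path.
Every element of {Outcome, Severity} is needed (dropping Outcome leaves P1 open; dropping Severity leaves P7 open), so no proper subset is valid.
Among all size-2 subsets of the eligible variables, only {Outcome, Severity} blocks every backdoor path, so it is the unique smallest valid adjustment set.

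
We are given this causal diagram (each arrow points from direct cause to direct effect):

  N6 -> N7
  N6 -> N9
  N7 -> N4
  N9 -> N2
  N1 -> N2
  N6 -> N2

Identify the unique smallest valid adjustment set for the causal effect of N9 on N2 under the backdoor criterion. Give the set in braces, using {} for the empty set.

{N6}

Variables eligible for adjustment (non-descendants of N9, excluding N9 and N2): {N1, N4, N6, N7}.
Backdoor paths from N9 to N2:
  P1: N9 <- N6 -> N2
The empty set is not sufficient: P1 (N9 <- N6 -> N2) has no collider blocking it and no conditioned non-collider, so it is open.
Try {N6}:
  P1: blocked at fork node N6 ∈ conditioning set.
{N6} contains no descendant of N9 and blocks every backdoor path.
No other singleton works — e.g. {N7} leaves P1 open — so {N6} is the unique smallest valid adjustment set.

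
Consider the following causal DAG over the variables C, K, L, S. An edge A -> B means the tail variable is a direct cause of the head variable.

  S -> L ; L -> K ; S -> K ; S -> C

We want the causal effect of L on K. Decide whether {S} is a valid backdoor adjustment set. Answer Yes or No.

Yes

Backdoor paths from L to K (paths whose first edge points into L):
  P1: L <- S -> K
Condition 1 (no descendant of L in the set): holds — descendants of L are {K}; none are in {S}.
Condition 2 (every backdoor path blocked by {S}):
  P1: blocked at fork node S ∈ conditioning set.
{S} satisfies the backdoor criterion.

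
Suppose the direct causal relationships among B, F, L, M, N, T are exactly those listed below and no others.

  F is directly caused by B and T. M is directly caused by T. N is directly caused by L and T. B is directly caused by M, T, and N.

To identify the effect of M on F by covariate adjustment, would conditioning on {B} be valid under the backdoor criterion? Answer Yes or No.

Backdoor paths from M to F (paths whose first edge points into M):
  P1: M <- T -> N -> B -> F
  P2: M <- T -> B -> F
  P3: M <- T -> F
Condition 1 (no descendant of M in the set): FAILS — B is a descendant of M.
Condition 2 (every backdoor path blocked by {B}):
  P1: blocked at chain node B ∈ conditioning set.
  P2: blocked at chain node B ∈ conditioning set.
  P3: open — no interior node is in the conditioning set.
{B} does not satisfy the backdoor criterion.

No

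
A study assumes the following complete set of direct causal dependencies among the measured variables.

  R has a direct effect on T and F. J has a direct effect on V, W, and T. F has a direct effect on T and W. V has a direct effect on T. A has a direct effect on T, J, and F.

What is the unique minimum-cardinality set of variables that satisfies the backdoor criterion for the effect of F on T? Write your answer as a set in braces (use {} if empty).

Variables eligible for adjustment (non-descendants of F, excluding F and T): {A, J, R, V}.
Backdoor paths from F to T:
  P1: F <- A -> J -> V -> T
  P2: F <- A -> J -> T
  P3: F <- A -> T
  P4: F <- R -> T
The empty set is not sufficient: P1 (F <- A -> J -> V -> T) has no collider blocking it and no conditioned non-collider, so it is open.
Try {A, R}:
  P1: blocked at fork node A ∈ conditioning set.
  P2: blocked at fork node A ∈ conditioning set.
  P3: blocked at fork node A ∈ conditioning set.
  P4: blocked at fork node R ∈ conditioning set.
{A, R} contains no descendant of F and blocks every backdoor path.
Every element of {A, R} is needed (dropping A leaves P1 open; dropping R leaves P4 open), so no proper subset is valid.
Among all size-2 subsets of the eligible variables, only {A, R} blocks every backdoor path, so it is the unique smallest valid adjustment set.

{A, R}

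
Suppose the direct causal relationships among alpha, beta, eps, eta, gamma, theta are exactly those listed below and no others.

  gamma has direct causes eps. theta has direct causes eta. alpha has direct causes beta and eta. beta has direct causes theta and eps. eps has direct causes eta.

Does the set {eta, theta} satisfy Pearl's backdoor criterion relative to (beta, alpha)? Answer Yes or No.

Backdoor paths from beta to alpha (paths whose first edge points into beta):
  P1: beta <- theta <- eta -> alpha
  P2: beta <- eps <- eta -> alpha
Condition 1 (no descendant of beta in the set): holds — descendants of beta are {alpha}; none are in {eta, theta}.
Condition 2 (every backdoor path blocked by {eta, theta}):
  P1: blocked at chain node theta ∈ conditioning set.
  P2: blocked at fork node eta ∈ conditioning set.
{eta, theta} satisfies the backdoor criterion.

Yes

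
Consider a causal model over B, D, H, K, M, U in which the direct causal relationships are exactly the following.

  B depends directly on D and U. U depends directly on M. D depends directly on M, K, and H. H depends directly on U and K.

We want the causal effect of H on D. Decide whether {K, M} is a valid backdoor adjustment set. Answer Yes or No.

Backdoor paths from H to D (paths whose first edge points into H):
  P1: H <- K -> D
  P2: H <- U <- M -> D
  P3: H <- U -> B <- D
Condition 1 (no descendant of H in the set): holds — descendants of H are {B, D}; none are in {K, M}.
Condition 2 (every backdoor path blocked by {K, M}):
  P1: blocked at fork node K ∈ conditioning set.
  P2: blocked at fork node M ∈ conditioning set.
  P3: blocked at collider B (neither it nor any descendant is in the conditioning set).
{K, M} satisfies the backdoor criterion.

Yes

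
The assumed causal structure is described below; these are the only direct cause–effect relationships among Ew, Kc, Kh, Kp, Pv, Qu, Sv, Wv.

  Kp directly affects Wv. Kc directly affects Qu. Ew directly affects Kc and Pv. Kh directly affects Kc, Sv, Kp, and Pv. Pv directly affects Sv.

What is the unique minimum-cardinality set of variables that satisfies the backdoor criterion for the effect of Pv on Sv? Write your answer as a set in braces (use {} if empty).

{Kh}

Variables eligible for adjustment (non-descendants of Pv, excluding Pv and Sv): {Ew, Kc, Kh, Kp, Qu, Wv}.
Backdoor paths from Pv to Sv:
  P1: Pv <- Kh -> Sv
  P2: Pv <- Ew -> Kc <- Kh -> Sv
The empty set is not sufficient: P1 (Pv <- Kh -> Sv) has no collider blocking it and no conditioned non-collider, so it is open.
Try {Kh}:
  P1: blocked at fork node Kh ∈ conditioning set.
  P2: blocked at collider Kc (neither it nor any descendant is in the conditioning set).
{Kh} contains no descendant of Pv and blocks every backdoor path.
No other singleton works — e.g. {Ew} leaves P1 open — so {Kh} is the unique smallest valid adjustment set.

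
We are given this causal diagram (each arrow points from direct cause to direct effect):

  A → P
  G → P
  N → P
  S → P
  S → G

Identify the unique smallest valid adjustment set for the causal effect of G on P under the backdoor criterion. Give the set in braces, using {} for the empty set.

Variables eligible for adjustment (non-descendants of G, excluding G and P): {A, N, S}.
Backdoor paths from G to P:
  P1: G <- S -> P
The empty set is not sufficient: P1 (G <- S -> P) has no collider blocking it and no conditioned non-collider, so it is open.
Try {S}:
  P1: blocked at fork node S ∈ conditioning set.
{S} contains no descendant of G and blocks every backdoor path.
No other singleton works — e.g. {A} leaves P1 open — so {S} is the unique smallest valid adjustment set.

{S}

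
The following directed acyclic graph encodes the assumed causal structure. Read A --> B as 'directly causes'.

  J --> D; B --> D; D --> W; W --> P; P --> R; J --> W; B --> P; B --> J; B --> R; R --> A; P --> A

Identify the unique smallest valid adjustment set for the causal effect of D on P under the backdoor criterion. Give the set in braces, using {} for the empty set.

{B, J}

Variables eligible for adjustment (non-descendants of D, excluding D and P): {B, J}.
Backdoor paths from D to P:
  P1: D <- B -> J -> W -> P
  P2: D <- B -> P
  P3: D <- B -> R <- P
  P4: D <- B -> R -> A <- P
  P5: D <- J <- B -> P
  P6: D <- J <- B -> R <- P
  P7: D <- J <- B -> R -> A <- P
  P8: D <- J -> W -> P
The empty set is not sufficient: P1 (D <- B -> J -> W -> P) has no collider blocking it and no conditioned non-collider, so it is open.
Try {B, J}:
  P1: blocked at fork node B ∈ conditioning set.
  P2: blocked at fork node B ∈ conditioning set.
  P3: blocked at fork node B ∈ conditioning set.
  P4: blocked at fork node B ∈ conditioning set.
  P5: blocked at chain node J ∈ conditioning set.
  P6: blocked at chain node J ∈ conditioning set.
  P7: blocked at chain node J ∈ conditioning set.
  P8: blocked at fork node J ∈ conditioning set.
{B, J} contains no descendant of D and blocks every backdoor path.
Every element of {B, J} is needed (dropping B leaves P2 open; dropping J leaves P8 open), so no proper subset is valid.
Among all size-2 subsets of the eligible variables, only {B, J} blocks every backdoor path, so it is the unique smallest valid adjustment set.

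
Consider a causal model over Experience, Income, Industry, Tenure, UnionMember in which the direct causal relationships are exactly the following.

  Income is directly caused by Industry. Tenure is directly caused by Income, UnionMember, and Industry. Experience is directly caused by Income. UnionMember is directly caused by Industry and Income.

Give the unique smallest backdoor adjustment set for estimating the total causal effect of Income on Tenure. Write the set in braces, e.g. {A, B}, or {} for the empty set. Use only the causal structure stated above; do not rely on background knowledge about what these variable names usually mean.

{Industry}

Variables eligible for adjustment (non-descendants of Income, excluding Income and Tenure): {Industry}.
Backdoor paths from Income to Tenure:
  P1: Income <- Industry -> UnionMember -> Tenure
  P2: Income <- Industry -> Tenure
The empty set is not sufficient: P1 (Income <- Industry -> UnionMember -> Tenure) has no collider blocking it and no conditioned non-collider, so it is open.
Try {Industry}:
  P1: blocked at fork node Industry ∈ conditioning set.
  P2: blocked at fork node Industry ∈ conditioning set.
{Industry} contains no descendant of Income and blocks every backdoor path.
{Industry} is the unique smallest valid adjustment set.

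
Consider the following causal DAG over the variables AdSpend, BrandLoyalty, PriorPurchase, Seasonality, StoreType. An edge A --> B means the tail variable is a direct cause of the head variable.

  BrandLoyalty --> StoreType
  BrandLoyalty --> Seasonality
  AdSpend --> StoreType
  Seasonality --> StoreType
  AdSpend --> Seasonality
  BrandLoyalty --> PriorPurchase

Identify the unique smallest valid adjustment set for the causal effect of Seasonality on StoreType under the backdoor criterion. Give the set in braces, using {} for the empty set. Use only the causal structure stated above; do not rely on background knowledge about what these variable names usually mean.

Variables eligible for adjustment (non-descendants of Seasonality, excluding Seasonality and StoreType): {AdSpend, BrandLoyalty, PriorPurchase}.
Backdoor paths from Seasonality to StoreType:
  P1: Seasonality <- AdSpend -> StoreType
  P2: Seasonality <- BrandLoyalty -> StoreType
The empty set is not sufficient: P1 (Seasonality <- AdSpend -> StoreType) has no collider blocking it and no conditioned non-collider, so it is open.
Try {AdSpend, BrandLoyalty}:
  P1: blocked at fork node AdSpend ∈ conditioning set.
  P2: blocked at fork node BrandLoyalty ∈ conditioning set.
{AdSpend, BrandLoyalty} contains no descendant of Seasonality and blocks every backdoor path.
Every element of {AdSpend, BrandLoyalty} is needed (dropping AdSpend leaves P1 open; dropping BrandLoyalty leaves P2 open), so no proper subset is valid.
Among all size-2 subsets of the eligible variables, only {AdSpend, BrandLoyalty} blocks every backdoor path, so it is the unique smallest valid adjustment set.

{AdSpend, BrandLoyalty}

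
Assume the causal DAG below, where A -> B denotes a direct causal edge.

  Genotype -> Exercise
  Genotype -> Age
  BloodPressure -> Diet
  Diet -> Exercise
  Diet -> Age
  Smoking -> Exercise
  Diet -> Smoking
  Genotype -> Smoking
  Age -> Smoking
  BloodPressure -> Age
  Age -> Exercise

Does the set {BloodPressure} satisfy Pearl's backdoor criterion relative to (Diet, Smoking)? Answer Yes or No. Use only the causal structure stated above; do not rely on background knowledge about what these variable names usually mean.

Backdoor paths from Diet to Smoking (paths whose first edge points into Diet):
  P1: Diet <- BloodPressure -> Age <- Genotype -> Smoking
  P2: Diet <- BloodPressure -> Age <- Genotype -> Exercise <- Smoking
  P3: Diet <- BloodPressure -> Age -> Smoking
  P4: Diet <- BloodPressure -> Age -> Exercise <- Genotype -> Smoking
  P5: Diet <- BloodPressure -> Age -> Exercise <- Smoking
Condition 1 (no descendant of Diet in the set): holds — descendants of Diet are {Age, Exercise, Smoking}; none are in {BloodPressure}.
Condition 2 (every backdoor path blocked by {BloodPressure}):
  P1: blocked at fork node BloodPressure ∈ conditioning set.
  P2: blocked at fork node BloodPressure ∈ conditioning set.
  P3: blocked at fork node BloodPressure ∈ conditioning set.
  P4: blocked at fork node BloodPressure ∈ conditioning set.
  P5: blocked at fork node BloodPressure ∈ conditioning set.
{BloodPressure} satisfies the backdoor criterion.

Yes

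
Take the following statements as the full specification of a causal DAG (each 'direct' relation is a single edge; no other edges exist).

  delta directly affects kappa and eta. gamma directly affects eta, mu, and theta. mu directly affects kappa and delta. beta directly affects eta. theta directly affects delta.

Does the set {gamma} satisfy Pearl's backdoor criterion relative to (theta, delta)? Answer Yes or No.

Yes

Backdoor paths from theta to delta (paths whose first edge points into theta):
  P1: theta <- gamma -> mu -> delta
  P2: theta <- gamma -> mu -> kappa <- delta
  P3: theta <- gamma -> eta <- delta
Condition 1 (no descendant of theta in the set): holds — descendants of theta are {delta, eta, kappa}; none are in {gamma}.
Condition 2 (every backdoor path blocked by {gamma}):
  P1: blocked at fork node gamma ∈ conditioning set.
  P2: blocked at fork node gamma ∈ conditioning set.
  P3: blocked at fork node gamma ∈ conditioning set.
{gamma} satisfies the backdoor criterion.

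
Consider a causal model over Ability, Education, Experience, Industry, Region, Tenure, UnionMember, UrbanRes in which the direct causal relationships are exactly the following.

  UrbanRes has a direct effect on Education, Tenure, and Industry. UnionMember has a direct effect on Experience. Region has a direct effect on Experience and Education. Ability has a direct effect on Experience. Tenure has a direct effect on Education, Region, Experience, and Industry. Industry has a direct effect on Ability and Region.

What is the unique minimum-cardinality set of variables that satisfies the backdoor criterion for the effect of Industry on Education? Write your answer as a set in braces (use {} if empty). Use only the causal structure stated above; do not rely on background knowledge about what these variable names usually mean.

Variables eligible for adjustment (non-descendants of Industry, excluding Industry and Education): {Tenure, UnionMember, UrbanRes}.
Backdoor paths from Industry to Education:
  P1: Industry <- UrbanRes -> Tenure -> Region -> Education
  P2: Industry <- UrbanRes -> Tenure -> Education
  P3: Industry <- UrbanRes -> Tenure -> Experience <- Region -> Education
  P4: Industry <- UrbanRes -> Education
  P5: Industry <- Tenure <- UrbanRes -> Education
  P6: Industry <- Tenure -> Region -> Education
  P7: Industry <- Tenure -> Education
  P8: Industry <- Tenure -> Experience <- Region -> Education
The empty set is not sufficient: P1 (Industry <- UrbanRes -> Tenure -> Region -> Education) has no collider blocking it and no conditioned non-collider, so it is open.
Try {Tenure, UrbanRes}:
  P1: blocked at fork node UrbanRes ∈ conditioning set.
  P2: blocked at fork node UrbanRes ∈ conditioning set.
  P3: blocked at fork node UrbanRes ∈ conditioning set.
  P4: blocked at fork node UrbanRes ∈ conditioning set.
  P5: blocked at chain node Tenure ∈ conditioning set.
  P6: blocked at fork node Tenure ∈ conditioning set.
  P7: blocked at fork node Tenure ∈ conditioning set.
  P8: blocked at fork node Tenure ∈ conditioning set.
{Tenure, UrbanRes} contains no descendant of Industry and blocks every backdoor path.
Every element of {Tenure, UrbanRes} is needed (dropping Tenure leaves P6 open; dropping UrbanRes leaves P4 open), so no proper subset is valid.
Among all size-2 subsets of the eligible variables, only {Tenure, UrbanRes} blocks every backdoor path, so it is the unique smallest valid adjustment set.

{Tenure, UrbanRes}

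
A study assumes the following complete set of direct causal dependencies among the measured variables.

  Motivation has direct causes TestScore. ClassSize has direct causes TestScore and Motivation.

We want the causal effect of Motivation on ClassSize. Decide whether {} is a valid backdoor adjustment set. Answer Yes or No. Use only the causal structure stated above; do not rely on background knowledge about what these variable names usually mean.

No

Backdoor paths from Motivation to ClassSize (paths whose first edge points into Motivation):
  P1: Motivation <- TestScore -> ClassSize
Condition 1 (no descendant of Motivation in the set): holds — descendants of Motivation are {ClassSize}; none are in {}.
Condition 2 (every backdoor path blocked by {}):
  P1: open — no interior node is in the conditioning set.
{} does not satisfy the backdoor criterion.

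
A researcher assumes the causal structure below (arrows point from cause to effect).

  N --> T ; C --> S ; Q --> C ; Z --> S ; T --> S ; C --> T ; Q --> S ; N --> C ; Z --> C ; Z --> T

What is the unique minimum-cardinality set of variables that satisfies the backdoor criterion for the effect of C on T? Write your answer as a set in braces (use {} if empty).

{N, Z}

Variables eligible for adjustment (non-descendants of C, excluding C and T): {N, Q, Z}.
Backdoor paths from C to T:
  P1: C <- Z -> T
  P2: C <- Z -> S <- T
  P3: C <- N -> T
  P4: C <- Q -> S <- Z -> T
  P5: C <- Q -> S <- T
The empty set is not sufficient: P1 (C <- Z -> T) has no collider blocking it and no conditioned non-collider, so it is open.
Try {N, Z}:
  P1: blocked at fork node Z ∈ conditioning set.
  P2: blocked at fork node Z ∈ conditioning set.
  P3: blocked at fork node N ∈ conditioning set.
  P4: blocked at collider S (neither it nor any descendant is in the conditioning set).
  P5: blocked at collider S (neither it nor any descendant is in the conditioning set).
{N, Z} contains no descendant of C and blocks every backdoor path.
Every element of {N, Z} is needed (dropping N leaves P3 open; dropping Z leaves P1 open), so no proper subset is valid.
Among all size-2 subsets of the eligible variables, only {N, Z} blocks every backdoor path, so it is the unique smallest valid adjustment set.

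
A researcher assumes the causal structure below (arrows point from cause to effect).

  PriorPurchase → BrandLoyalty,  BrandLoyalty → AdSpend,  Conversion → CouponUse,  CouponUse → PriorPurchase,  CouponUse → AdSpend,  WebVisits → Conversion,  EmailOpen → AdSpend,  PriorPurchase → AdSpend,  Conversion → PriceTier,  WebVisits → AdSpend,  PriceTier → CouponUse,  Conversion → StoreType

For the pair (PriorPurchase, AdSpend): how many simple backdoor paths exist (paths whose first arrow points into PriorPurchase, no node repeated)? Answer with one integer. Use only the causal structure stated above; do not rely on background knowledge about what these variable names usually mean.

A backdoor path from PriorPurchase to AdSpend is any simple undirected path whose first edge points into PriorPurchase (i.e. leaves PriorPurchase via a parent).
Parents of PriorPurchase: {CouponUse}.
Enumerating:
  P1: PriorPurchase <- CouponUse <- Conversion <- WebVisits -> AdSpend
  P2: PriorPurchase <- CouponUse <- PriceTier <- Conversion <- WebVisits -> AdSpend
  P3: PriorPurchase <- CouponUse -> AdSpend
That exhausts the simple backdoor paths. Count: 3.

3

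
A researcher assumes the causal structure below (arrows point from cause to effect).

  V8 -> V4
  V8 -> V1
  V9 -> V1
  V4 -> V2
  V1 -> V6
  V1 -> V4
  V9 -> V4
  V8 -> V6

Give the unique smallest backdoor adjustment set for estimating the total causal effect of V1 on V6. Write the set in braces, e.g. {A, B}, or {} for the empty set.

{V8}

Variables eligible for adjustment (non-descendants of V1, excluding V1 and V6): {V8, V9}.
Backdoor paths from V1 to V6:
  P1: V1 <- V8 -> V6
  P2: V1 <- V9 -> V4 <- V8 -> V6
The empty set is not sufficient: P1 (V1 <- V8 -> V6) has no collider blocking it and no conditioned non-collider, so it is open.
Try {V8}:
  P1: blocked at fork node V8 ∈ conditioning set.
  P2: blocked at collider V4 (neither it nor any descendant is in the conditioning set).
{V8} contains no descendant of V1 and blocks every backdoor path.
No other singleton works — e.g. {V9} leaves P1 open — so {V8} is the unique smallest valid adjustment set.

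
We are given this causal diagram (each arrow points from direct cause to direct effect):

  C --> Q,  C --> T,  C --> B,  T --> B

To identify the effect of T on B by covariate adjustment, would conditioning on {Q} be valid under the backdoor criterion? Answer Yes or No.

Backdoor paths from T to B (paths whose first edge points into T):
  P1: T <- C -> B
Condition 1 (no descendant of T in the set): holds — descendants of T are {B}; none are in {Q}.
Condition 2 (every backdoor path blocked by {Q}):
  P1: open — no interior node is in the conditioning set.
{Q} does not satisfy the backdoor criterion.

No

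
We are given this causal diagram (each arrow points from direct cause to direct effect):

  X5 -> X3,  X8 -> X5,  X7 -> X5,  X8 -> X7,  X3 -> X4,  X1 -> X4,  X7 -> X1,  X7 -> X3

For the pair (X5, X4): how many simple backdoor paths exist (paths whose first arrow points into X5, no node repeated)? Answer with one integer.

A backdoor path from X5 to X4 is any simple undirected path whose first edge points into X5 (i.e. leaves X5 via a parent).
Parents of X5: {X7, X8}.
Enumerating:
  P1: X5 <- X8 -> X7 -> X3 -> X4
  P2: X5 <- X8 -> X7 -> X1 -> X4
  P3: X5 <- X7 -> X3 -> X4
  P4: X5 <- X7 -> X1 -> X4
That exhausts the simple backdoor paths. Count: 4.

4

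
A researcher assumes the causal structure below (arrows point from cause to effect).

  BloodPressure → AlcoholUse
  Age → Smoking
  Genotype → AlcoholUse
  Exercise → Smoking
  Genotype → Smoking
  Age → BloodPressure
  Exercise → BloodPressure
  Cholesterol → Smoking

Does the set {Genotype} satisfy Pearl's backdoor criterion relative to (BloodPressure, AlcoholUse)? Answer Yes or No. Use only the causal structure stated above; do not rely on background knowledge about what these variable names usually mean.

Yes

Backdoor paths from BloodPressure to AlcoholUse (paths whose first edge points into BloodPressure):
  P1: BloodPressure <- Age -> Smoking <- Genotype -> AlcoholUse
  P2: BloodPressure <- Exercise -> Smoking <- Genotype -> AlcoholUse
Condition 1 (no descendant of BloodPressure in the set): holds — descendants of BloodPressure are {AlcoholUse}; none are in {Genotype}.
Condition 2 (every backdoor path blocked by {Genotype}):
  P1: blocked at collider Smoking (neither it nor any descendant is in the conditioning set).
  P2: blocked at collider Smoking (neither it nor any descendant is in the conditioning set).
{Genotype} satisfies the backdoor criterion.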